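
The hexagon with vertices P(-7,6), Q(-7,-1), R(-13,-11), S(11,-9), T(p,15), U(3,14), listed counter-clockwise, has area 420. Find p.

The doubled signed area Σ (x_i y_{i+1} − x_{i+1} y_i) is linear in p.
With p=0 it equals 587; the coefficient of p is 23 (from the two edges through T).
So 23·p + 587 = 2·420 = 840 ⇒ p = 11.

11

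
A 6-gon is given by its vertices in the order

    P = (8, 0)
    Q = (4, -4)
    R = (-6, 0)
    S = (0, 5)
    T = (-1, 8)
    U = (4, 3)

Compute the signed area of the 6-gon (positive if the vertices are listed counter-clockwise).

Apply Gauss's area formula: 2A = Σ (x_i·y_{i+1} − x_{i+1}·y_i), indices taken mod 6.
Σ = (-32) + (-24) + (-30) + (5) + (-35) + (-24) = -140
Signed area = Σ/2 = -70 (negative ⇒ clockwise traversal).

-70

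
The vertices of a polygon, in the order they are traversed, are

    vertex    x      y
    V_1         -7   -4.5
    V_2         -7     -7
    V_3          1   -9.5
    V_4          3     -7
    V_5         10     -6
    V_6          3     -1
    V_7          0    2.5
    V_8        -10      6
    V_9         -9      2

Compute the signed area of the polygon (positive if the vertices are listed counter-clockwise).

146.75

V_1→V_2: (-7)(-7) − (-7)(-4.5) = 17.5
V_2→V_3: (-7)(-9.5) − (1)(-7) = 73.5
V_3→V_4: (1)(-7) − (3)(-9.5) = 21.5
V_4→V_5: (3)(-6) − (10)(-7) = 52
V_5→V_6: (10)(-1) − (3)(-6) = 8
V_6→V_7: (3)(2.5) − (0)(-1) = 7.5
V_7→V_8: (0)(6) − (-10)(2.5) = 25
V_8→V_9: (-10)(2) − (-9)(6) = 34
V_9→V_1: (-9)(-4.5) − (-7)(2) = 54.5
Σ = 293.5
Signed area = Σ/2 = 146.75 (positive ⇒ counter-clockwise traversal).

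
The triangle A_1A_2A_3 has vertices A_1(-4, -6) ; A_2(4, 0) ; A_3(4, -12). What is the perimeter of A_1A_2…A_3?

32

|A_1A_2| = √((8)² + (6)²) = √100 = 10
|A_2A_3| = √((0)² + (-12)²) = √144 = 12
|A_3A_1| = √((-8)² + (6)²) = √100 = 10
Perimeter = 10 + 12 + 10 = 32.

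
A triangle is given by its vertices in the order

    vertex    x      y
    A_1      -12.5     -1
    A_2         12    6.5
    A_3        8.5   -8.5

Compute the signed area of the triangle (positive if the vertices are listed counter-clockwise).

-170.625

Cross-terms: -69.25, -157.25, -114.75  ⇒  Σ = -341.25
Signed area = Σ/2 = -170.625 (negative ⇒ clockwise traversal).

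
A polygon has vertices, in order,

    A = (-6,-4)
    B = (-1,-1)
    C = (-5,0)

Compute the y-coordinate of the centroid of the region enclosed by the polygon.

Apply Gauss's area formula. First the cross-terms c_i = x_i·y_{i+1} − x_{i+1}·y_i:
  2, -5, 20  ⇒  2A = 17, A = 8.5.
Then Σ (y_i + y_{i+1})·c_i = -85, so ȳ = -85 / (6·8.5) = -5/3.

-5/3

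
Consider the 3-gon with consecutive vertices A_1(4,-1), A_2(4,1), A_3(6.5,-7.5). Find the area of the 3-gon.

Σ = (8) + (-36.5) + (23.5) = -5
Area = |Σ|/2 = 2.5.

2.5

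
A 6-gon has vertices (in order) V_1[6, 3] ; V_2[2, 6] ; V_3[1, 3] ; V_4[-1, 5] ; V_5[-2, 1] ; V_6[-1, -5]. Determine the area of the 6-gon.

Apply Gauss's area formula: 2A = Σ (x_i·y_{i+1} − x_{i+1}·y_i), indices taken mod 6.
V_1→V_2: (6)(6) − (2)(3) = 30
V_2→V_3: (2)(3) − (1)(6) = 0
V_3→V_4: (1)(5) − (-1)(3) = 8
V_4→V_5: (-1)(1) − (-2)(5) = 9
V_5→V_6: (-2)(-5) − (-1)(1) = 11
V_6→V_1: (-1)(3) − (6)(-5) = 27
Σ = 85
Area = |Σ|/2 = 42.5.

42.5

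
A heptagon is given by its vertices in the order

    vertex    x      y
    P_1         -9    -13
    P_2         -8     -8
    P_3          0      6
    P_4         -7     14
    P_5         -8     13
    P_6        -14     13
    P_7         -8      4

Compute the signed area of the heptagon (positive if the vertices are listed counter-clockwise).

Apply the shoelace formula: 2A = Σ (x_i·y_{i+1} − x_{i+1}·y_i), indices taken mod 7.
Σ = (-32) + (-48) + (42) + (21) + (78) + (48) + (140) = 249
Signed area = Σ/2 = 124.5 (positive ⇒ counter-clockwise traversal).

124.5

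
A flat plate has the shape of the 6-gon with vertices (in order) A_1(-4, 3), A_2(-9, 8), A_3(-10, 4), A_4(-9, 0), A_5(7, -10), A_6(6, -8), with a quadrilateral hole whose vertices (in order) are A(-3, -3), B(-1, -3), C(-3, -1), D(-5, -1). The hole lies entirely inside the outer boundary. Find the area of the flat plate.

Outer boundary:
Σ = (-5) + (44) + (36) + (90) + (4) + (-14) = 155
Area = |Σ|/2 = 77.5.
Hole:
Apply the shoelace (surveyor's) formula: 2A = Σ (x_i·y_{i+1} − x_{i+1}·y_i), indices taken mod 4.
Cross-terms: 6, -8, -2, 12  ⇒  Σ = 8
Area = |Σ|/2 = 4.
Net area = 77.5 − 4 = 73.5.

73.5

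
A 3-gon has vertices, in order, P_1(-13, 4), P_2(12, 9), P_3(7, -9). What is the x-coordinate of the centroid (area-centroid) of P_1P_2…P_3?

Apply the shoelace formula. First the cross-terms c_i = x_i·y_{i+1} − x_{i+1}·y_i:
  -165, -171, -89  ⇒  2A = -425, A = -212.5.
Then Σ (x_i + x_{i+1})·c_i = -2550, so x̄ = -2550 / (6·(-212.5)) = 2.

2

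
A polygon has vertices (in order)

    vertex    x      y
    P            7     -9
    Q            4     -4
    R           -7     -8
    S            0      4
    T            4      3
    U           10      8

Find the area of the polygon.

Apply the shoelace (surveyor's) formula: 2A = Σ (x_i·y_{i+1} − x_{i+1}·y_i), indices taken mod 6.
Σ = (8) + (-60) + (-28) + (-16) + (2) + (-146) = -240
Area = |Σ|/2 = 120.

120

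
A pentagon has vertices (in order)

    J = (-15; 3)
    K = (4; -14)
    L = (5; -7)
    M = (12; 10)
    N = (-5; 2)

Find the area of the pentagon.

Apply the surveyor's formula: 2A = Σ (x_i·y_{i+1} − x_{i+1}·y_i), indices taken mod 5.
Σ = (198) + (42) + (134) + (74) + (15) = 463
Area = |Σ|/2 = 231.5.

231.5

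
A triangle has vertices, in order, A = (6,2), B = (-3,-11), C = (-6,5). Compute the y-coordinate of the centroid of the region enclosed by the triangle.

Apply the shoelace formula. First the cross-terms c_i = x_i·y_{i+1} − x_{i+1}·y_i:
  -60, -81, -42  ⇒  2A = -183, A = -91.5.
Then Σ (y_i + y_{i+1})·c_i = 732, so ȳ = 732 / (6·(-91.5)) = -4/3.

-4/3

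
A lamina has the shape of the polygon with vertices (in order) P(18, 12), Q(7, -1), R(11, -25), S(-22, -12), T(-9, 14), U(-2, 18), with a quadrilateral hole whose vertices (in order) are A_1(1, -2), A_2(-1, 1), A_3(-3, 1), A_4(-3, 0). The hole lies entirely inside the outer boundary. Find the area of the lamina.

Outer boundary:
P→Q: (18)(-1) − (7)(12) = -102
Q→R: (7)(-25) − (11)(-1) = -164
R→S: (11)(-12) − (-22)(-25) = -682
S→T: (-22)(14) − (-9)(-12) = -416
T→U: (-9)(18) − (-2)(14) = -134
U→P: (-2)(12) − (18)(18) = -348
Σ = -1846
Area = |Σ|/2 = 923.
Hole:
Cross-terms: -1, 2, 3, 6  ⇒  Σ = 10
Area = |Σ|/2 = 5.
Net area = 923 − 5 = 918.

918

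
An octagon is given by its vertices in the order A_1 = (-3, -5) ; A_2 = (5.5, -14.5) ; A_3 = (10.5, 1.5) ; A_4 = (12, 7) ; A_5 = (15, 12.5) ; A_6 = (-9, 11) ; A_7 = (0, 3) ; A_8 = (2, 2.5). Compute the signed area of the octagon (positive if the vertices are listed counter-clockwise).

287

A_1→A_2: (-3)(-14.5) − (5.5)(-5) = 71
A_2→A_3: (5.5)(1.5) − (10.5)(-14.5) = 160.5
A_3→A_4: (10.5)(7) − (12)(1.5) = 55.5
A_4→A_5: (12)(12.5) − (15)(7) = 45
A_5→A_6: (15)(11) − (-9)(12.5) = 277.5
A_6→A_7: (-9)(3) − (0)(11) = -27
A_7→A_8: (0)(2.5) − (2)(3) = -6
A_8→A_1: (2)(-5) − (-3)(2.5) = -2.5
Σ = 574
Signed area = Σ/2 = 287 (positive ⇒ counter-clockwise traversal).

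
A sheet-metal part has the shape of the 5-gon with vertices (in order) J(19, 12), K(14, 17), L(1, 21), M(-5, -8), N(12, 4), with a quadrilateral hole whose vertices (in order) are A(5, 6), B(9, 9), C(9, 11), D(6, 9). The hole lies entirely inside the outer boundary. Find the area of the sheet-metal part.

Outer boundary:
Apply the surveyor's formula: 2A = Σ (x_i·y_{i+1} − x_{i+1}·y_i), indices taken mod 5.
Σ = (155) + (277) + (97) + (76) + (68) = 673
Area = |Σ|/2 = 336.5.
Hole:
A→B: (5)(9) − (9)(6) = -9
B→C: (9)(11) − (9)(9) = 18
C→D: (9)(9) − (6)(11) = 15
D→A: (6)(6) − (5)(9) = -9
Σ = 15
Area = |Σ|/2 = 7.5.
Net area = 336.5 − 7.5 = 329.

329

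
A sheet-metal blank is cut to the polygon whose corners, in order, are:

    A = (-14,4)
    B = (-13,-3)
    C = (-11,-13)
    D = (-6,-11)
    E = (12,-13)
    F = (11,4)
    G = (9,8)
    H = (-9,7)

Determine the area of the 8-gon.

Apply the surveyor's formula: 2A = Σ (x_i·y_{i+1} − x_{i+1}·y_i), indices taken mod 8.
Σ = (94) + (136) + (43) + (210) + (191) + (52) + (135) + (62) = 923
Area = |Σ|/2 = 461.5.

461.5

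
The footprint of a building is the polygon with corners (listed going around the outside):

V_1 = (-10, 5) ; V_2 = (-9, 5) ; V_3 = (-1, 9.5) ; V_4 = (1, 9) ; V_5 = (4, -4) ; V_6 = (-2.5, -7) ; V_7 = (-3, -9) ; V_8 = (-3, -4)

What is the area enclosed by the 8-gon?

Apply the shoelace (surveyor's) formula: 2A = Σ (x_i·y_{i+1} − x_{i+1}·y_i), indices taken mod 8.
V_1→V_2: (-10)(5) − (-9)(5) = -5
V_2→V_3: (-9)(9.5) − (-1)(5) = -80.5
V_3→V_4: (-1)(9) − (1)(9.5) = -18.5
V_4→V_5: (1)(-4) − (4)(9) = -40
V_5→V_6: (4)(-7) − (-2.5)(-4) = -38
V_6→V_7: (-2.5)(-9) − (-3)(-7) = 1.5
V_7→V_8: (-3)(-4) − (-3)(-9) = -15
V_8→V_1: (-3)(5) − (-10)(-4) = -55
Σ = -250.5
Area = |Σ|/2 = 125.25.

125.25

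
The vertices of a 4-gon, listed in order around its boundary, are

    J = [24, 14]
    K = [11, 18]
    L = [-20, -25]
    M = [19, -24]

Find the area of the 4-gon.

1080

Apply the shoelace (surveyor's) formula: 2A = Σ (x_i·y_{i+1} − x_{i+1}·y_i), indices taken mod 4.
Σ = (278) + (85) + (955) + (842) = 2160
Area = |Σ|/2 = 1080.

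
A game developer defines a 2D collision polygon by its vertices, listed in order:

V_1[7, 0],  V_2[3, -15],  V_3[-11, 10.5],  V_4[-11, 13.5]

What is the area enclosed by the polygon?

Apply the shoelace formula: 2A = Σ (x_i·y_{i+1} − x_{i+1}·y_i), indices taken mod 4.
Σ = (-105) + (-133.5) + (-33) + (-94.5) = -366
Area = |Σ|/2 = 183.

183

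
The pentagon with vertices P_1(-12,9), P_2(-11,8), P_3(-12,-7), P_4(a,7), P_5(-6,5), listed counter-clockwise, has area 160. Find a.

15

Write out the shoelace sum; only the two edges meeting at P_4 involve a:
2·Area = [((-12)·7 − a·(-7)) + (a·5 − (-6)·7)] + 182
       = 12·a + 140 = 320
⇒ a = 15.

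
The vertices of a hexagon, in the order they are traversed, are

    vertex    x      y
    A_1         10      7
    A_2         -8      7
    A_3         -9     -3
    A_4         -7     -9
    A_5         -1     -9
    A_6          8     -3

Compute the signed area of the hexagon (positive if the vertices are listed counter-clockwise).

Apply the shoelace formula: 2A = Σ (x_i·y_{i+1} − x_{i+1}·y_i), indices taken mod 6.
Cross-terms: 126, 87, 60, 54, 75, 86  ⇒  Σ = 488
Signed area = Σ/2 = 244 (positive ⇒ counter-clockwise traversal).

244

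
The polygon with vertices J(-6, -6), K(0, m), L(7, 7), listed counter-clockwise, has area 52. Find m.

Write out the shoelace sum; only the two edges meeting at K involve m:
2·Area = [((-6)·m − 0·(-6)) + (0·7 − 7·m)] + 0
       = -13·m + 0 = 104
⇒ m = -8.

-8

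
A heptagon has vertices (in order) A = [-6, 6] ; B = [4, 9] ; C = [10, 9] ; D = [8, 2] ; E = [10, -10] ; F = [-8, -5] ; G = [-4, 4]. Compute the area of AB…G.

233

Apply the shoelace formula: 2A = Σ (x_i·y_{i+1} − x_{i+1}·y_i), indices taken mod 7.
A→B: (-6)(9) − (4)(6) = -78
B→C: (4)(9) − (10)(9) = -54
C→D: (10)(2) − (8)(9) = -52
D→E: (8)(-10) − (10)(2) = -100
E→F: (10)(-5) − (-8)(-10) = -130
F→G: (-8)(4) − (-4)(-5) = -52
G→A: (-4)(6) − (-6)(4) = 0
Σ = -466
Area = |Σ|/2 = 233.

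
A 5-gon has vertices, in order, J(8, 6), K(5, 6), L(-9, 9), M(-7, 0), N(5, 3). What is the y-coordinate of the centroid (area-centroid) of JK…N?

251/55

Apply the surveyor's formula. First the cross-terms c_i = x_i·y_{i+1} − x_{i+1}·y_i:
  18, 99, 63, -21, 6  ⇒  2A = 165, A = 82.5.
Then Σ (y_i + y_{i+1})·c_i = 2259, so ȳ = 2259 / (6·82.5) = 251/55.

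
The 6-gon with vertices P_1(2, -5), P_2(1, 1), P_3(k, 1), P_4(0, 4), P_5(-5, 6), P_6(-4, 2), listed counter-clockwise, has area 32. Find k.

2

The doubled signed area Σ (x_i y_{i+1} − x_{i+1} y_i) is linear in k.
With k=0 it equals 58; the coefficient of k is 3 (from the two edges through P_3).
So 3·k + 58 = 2·32 = 64 ⇒ k = 2.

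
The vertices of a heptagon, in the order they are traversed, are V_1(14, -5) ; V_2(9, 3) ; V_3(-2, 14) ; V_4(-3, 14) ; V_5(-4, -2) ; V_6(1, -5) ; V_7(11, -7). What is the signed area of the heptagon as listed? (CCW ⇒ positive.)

204

Cross-terms: 87, 132, 14, 62, 22, 48, 43  ⇒  Σ = 408
Signed area = Σ/2 = 204 (positive ⇒ counter-clockwise traversal).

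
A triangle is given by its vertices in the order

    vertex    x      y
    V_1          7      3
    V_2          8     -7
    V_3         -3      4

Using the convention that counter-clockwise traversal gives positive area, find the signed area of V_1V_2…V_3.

V_1→V_2: (7)(-7) − (8)(3) = -73
V_2→V_3: (8)(4) − (-3)(-7) = 11
V_3→V_1: (-3)(3) − (7)(4) = -37
Σ = -99
Signed area = Σ/2 = -49.5 (negative ⇒ clockwise traversal).

-49.5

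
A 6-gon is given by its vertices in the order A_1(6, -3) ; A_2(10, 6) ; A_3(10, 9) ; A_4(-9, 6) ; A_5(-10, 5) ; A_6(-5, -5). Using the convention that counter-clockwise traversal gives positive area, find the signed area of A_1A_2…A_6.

186

Apply Gauss's area formula: 2A = Σ (x_i·y_{i+1} − x_{i+1}·y_i), indices taken mod 6.
Σ = (66) + (30) + (141) + (15) + (75) + (45) = 372
Signed area = Σ/2 = 186 (positive ⇒ counter-clockwise traversal).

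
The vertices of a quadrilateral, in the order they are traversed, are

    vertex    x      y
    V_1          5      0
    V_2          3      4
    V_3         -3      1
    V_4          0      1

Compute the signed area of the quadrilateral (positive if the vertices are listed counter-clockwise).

Cross-terms: 20, 15, -3, -5  ⇒  Σ = 27
Signed area = Σ/2 = 13.5 (positive ⇒ counter-clockwise traversal).

13.5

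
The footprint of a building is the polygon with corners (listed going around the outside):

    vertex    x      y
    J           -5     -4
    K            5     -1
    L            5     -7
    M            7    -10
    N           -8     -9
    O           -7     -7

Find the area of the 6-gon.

Apply the shoelace (surveyor's) formula: 2A = Σ (x_i·y_{i+1} − x_{i+1}·y_i), indices taken mod 6.
Cross-terms: 25, -30, -1, -143, -7, -7  ⇒  Σ = -163
Area = |Σ|/2 = 81.5.

81.5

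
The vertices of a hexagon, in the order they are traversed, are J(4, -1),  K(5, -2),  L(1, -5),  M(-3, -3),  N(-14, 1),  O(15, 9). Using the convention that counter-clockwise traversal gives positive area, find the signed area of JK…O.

-140.5

Apply the shoelace formula: 2A = Σ (x_i·y_{i+1} − x_{i+1}·y_i), indices taken mod 6.
J→K: (4)(-2) − (5)(-1) = -3
K→L: (5)(-5) − (1)(-2) = -23
L→M: (1)(-3) − (-3)(-5) = -18
M→N: (-3)(1) − (-14)(-3) = -45
N→O: (-14)(9) − (15)(1) = -141
O→J: (15)(-1) − (4)(9) = -51
Σ = -281
Signed area = Σ/2 = -140.5 (negative ⇒ clockwise traversal).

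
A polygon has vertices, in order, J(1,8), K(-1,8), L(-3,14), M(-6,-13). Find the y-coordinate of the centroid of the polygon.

Apply the surveyor's formula. First the cross-terms c_i = x_i·y_{i+1} − x_{i+1}·y_i:
  16, 10, 123, -35  ⇒  2A = 114, A = 57.
Then Σ (y_i + y_{i+1})·c_i = 774, so ȳ = 774 / (6·57) = 43/19.

43/19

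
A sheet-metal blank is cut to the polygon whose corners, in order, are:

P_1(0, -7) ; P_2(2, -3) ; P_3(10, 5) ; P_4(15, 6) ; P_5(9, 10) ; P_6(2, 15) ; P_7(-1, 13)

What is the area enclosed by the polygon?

149

Apply the shoelace (surveyor's) formula: 2A = Σ (x_i·y_{i+1} − x_{i+1}·y_i), indices taken mod 7.
Σ = (14) + (40) + (-15) + (96) + (115) + (41) + (7) = 298
Area = |Σ|/2 = 149.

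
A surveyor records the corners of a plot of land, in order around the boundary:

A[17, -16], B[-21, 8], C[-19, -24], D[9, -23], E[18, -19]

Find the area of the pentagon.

Apply the shoelace formula: 2A = Σ (x_i·y_{i+1} − x_{i+1}·y_i), indices taken mod 5.
A→B: (17)(8) − (-21)(-16) = -200
B→C: (-21)(-24) − (-19)(8) = 656
C→D: (-19)(-23) − (9)(-24) = 653
D→E: (9)(-19) − (18)(-23) = 243
E→A: (18)(-16) − (17)(-19) = 35
Σ = 1387
Area = |Σ|/2 = 693.5.

693.5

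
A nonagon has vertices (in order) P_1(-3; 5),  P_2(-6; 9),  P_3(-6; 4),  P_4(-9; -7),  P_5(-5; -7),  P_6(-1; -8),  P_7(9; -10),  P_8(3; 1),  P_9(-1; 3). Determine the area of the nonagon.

Apply the shoelace formula: 2A = Σ (x_i·y_{i+1} − x_{i+1}·y_i), indices taken mod 9.
Σ = (3) + (30) + (78) + (28) + (33) + (82) + (39) + (10) + (4) = 307
Area = |Σ|/2 = 153.5.

153.5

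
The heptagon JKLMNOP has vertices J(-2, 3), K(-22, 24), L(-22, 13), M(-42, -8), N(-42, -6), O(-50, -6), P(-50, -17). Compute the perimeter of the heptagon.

142

|JK| = √((-20)² + (21)²) = √841 = 29
|KL| = √((0)² + (-11)²) = √121 = 11
|LM| = √((-20)² + (-21)²) = √841 = 29
|MN| = √((0)² + (2)²) = √4 = 2
|NO| = √((-8)² + (0)²) = √64 = 8
|OP| = √((0)² + (-11)²) = √121 = 11
|PJ| = √((48)² + (20)²) = √2704 = 52
Perimeter = 29 + 11 + 29 + 2 + 8 + 11 + 52 = 142.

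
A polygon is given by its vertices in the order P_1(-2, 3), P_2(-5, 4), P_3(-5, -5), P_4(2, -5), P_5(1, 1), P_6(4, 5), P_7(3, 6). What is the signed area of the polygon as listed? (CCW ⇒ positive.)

Apply the shoelace (surveyor's) formula: 2A = Σ (x_i·y_{i+1} − x_{i+1}·y_i), indices taken mod 7.
P_1→P_2: (-2)(4) − (-5)(3) = 7
P_2→P_3: (-5)(-5) − (-5)(4) = 45
P_3→P_4: (-5)(-5) − (2)(-5) = 35
P_4→P_5: (2)(1) − (1)(-5) = 7
P_5→P_6: (1)(5) − (4)(1) = 1
P_6→P_7: (4)(6) − (3)(5) = 9
P_7→P_1: (3)(3) − (-2)(6) = 21
Σ = 125
Signed area = Σ/2 = 62.5 (positive ⇒ counter-clockwise traversal).

62.5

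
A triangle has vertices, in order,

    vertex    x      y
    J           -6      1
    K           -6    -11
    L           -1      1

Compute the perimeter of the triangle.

|JK| = √((0)² + (-12)²) = √144 = 12
|KL| = √((5)² + (12)²) = √169 = 13
|LJ| = √((-5)² + (0)²) = √25 = 5
Perimeter = 12 + 13 + 5 = 30.

30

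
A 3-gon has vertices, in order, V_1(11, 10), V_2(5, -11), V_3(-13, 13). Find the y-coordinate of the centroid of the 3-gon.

Apply the shoelace formula. First the cross-terms c_i = x_i·y_{i+1} − x_{i+1}·y_i:
  -171, -78, -273  ⇒  2A = -522, A = -261.
Then Σ (y_i + y_{i+1})·c_i = -6264, so ȳ = -6264 / (6·(-261)) = 4.

4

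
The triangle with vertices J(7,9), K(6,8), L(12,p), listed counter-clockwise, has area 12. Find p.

Write out the shoelace sum; only the two edges meeting at L involve p:
2·Area = [(6·p − 12·8) + (12·9 − 7·p)] + 2
       = -1·p + 14 = 24
⇒ p = -10.

-10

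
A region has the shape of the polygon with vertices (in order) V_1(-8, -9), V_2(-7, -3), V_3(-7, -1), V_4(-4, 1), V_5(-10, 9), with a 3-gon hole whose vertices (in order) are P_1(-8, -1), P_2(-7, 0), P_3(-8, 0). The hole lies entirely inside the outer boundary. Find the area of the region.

Outer boundary:
Σ = (-39) + (-14) + (-11) + (-26) + (162) = 72
Area = |Σ|/2 = 36.
Hole:
Apply the surveyor's formula: 2A = Σ (x_i·y_{i+1} − x_{i+1}·y_i), indices taken mod 3.
Σ = (-7) + (0) + (8) = 1
Area = |Σ|/2 = 0.5.
Net area = 36 − 0.5 = 35.5.

35.5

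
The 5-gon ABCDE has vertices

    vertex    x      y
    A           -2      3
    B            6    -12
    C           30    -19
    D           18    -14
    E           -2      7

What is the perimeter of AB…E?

88

|AB| = √((8)² + (-15)²) = √289 = 17
|BC| = √((24)² + (-7)²) = √625 = 25
|CD| = √((-12)² + (5)²) = √169 = 13
|DE| = √((-20)² + (21)²) = √841 = 29
|EA| = √((0)² + (-4)²) = √16 = 4
Perimeter = 17 + 25 + 13 + 29 + 4 = 88.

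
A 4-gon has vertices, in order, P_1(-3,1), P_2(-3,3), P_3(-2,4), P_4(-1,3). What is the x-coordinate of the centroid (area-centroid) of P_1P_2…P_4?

-20/9

Apply the surveyor's formula. First the cross-terms c_i = x_i·y_{i+1} − x_{i+1}·y_i:
  -6, -6, -2, 8  ⇒  2A = -6, A = -3.
Then Σ (x_i + x_{i+1})·c_i = 40, so x̄ = 40 / (6·(-3)) = -20/9.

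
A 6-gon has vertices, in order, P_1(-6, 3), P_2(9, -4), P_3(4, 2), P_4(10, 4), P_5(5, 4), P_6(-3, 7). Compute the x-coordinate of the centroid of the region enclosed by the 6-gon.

158/127

Apply the shoelace (surveyor's) formula. First the cross-terms c_i = x_i·y_{i+1} − x_{i+1}·y_i:
  -3, 34, -4, 20, 47, 33  ⇒  2A = 127, A = 63.5.
Then Σ (x_i + x_{i+1})·c_i = 474, so x̄ = 474 / (6·63.5) = 158/127.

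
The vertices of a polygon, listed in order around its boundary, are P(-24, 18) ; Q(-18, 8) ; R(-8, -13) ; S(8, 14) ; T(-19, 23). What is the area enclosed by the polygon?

541

Apply the surveyor's formula: 2A = Σ (x_i·y_{i+1} − x_{i+1}·y_i), indices taken mod 5.
Σ = (132) + (298) + (-8) + (450) + (210) = 1082
Area = |Σ|/2 = 541.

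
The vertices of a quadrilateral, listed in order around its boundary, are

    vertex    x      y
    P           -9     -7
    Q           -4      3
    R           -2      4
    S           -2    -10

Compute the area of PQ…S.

56.5

Apply the shoelace formula: 2A = Σ (x_i·y_{i+1} − x_{i+1}·y_i), indices taken mod 4.
Σ = (-55) + (-10) + (28) + (-76) = -113
Area = |Σ|/2 = 56.5.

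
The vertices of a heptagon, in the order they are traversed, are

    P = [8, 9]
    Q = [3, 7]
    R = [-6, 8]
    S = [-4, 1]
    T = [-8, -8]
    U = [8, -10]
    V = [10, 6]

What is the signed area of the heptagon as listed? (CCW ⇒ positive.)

Σ = (29) + (66) + (26) + (40) + (144) + (148) + (42) = 495
Signed area = Σ/2 = 247.5 (positive ⇒ counter-clockwise traversal).

247.5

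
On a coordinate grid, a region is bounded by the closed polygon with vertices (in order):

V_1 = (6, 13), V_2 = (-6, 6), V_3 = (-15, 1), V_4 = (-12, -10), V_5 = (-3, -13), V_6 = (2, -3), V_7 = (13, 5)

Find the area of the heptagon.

Σ = (114) + (84) + (162) + (126) + (35) + (49) + (139) = 709
Area = |Σ|/2 = 354.5.

354.5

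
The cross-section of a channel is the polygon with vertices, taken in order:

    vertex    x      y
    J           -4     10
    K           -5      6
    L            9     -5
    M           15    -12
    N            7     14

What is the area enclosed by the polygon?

Apply the surveyor's formula: 2A = Σ (x_i·y_{i+1} − x_{i+1}·y_i), indices taken mod 5.
J→K: (-4)(6) − (-5)(10) = 26
K→L: (-5)(-5) − (9)(6) = -29
L→M: (9)(-12) − (15)(-5) = -33
M→N: (15)(14) − (7)(-12) = 294
N→J: (7)(10) − (-4)(14) = 126
Σ = 384
Area = |Σ|/2 = 192.

192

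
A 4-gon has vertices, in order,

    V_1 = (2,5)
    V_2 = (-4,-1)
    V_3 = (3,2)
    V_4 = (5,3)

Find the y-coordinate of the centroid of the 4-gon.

Apply the shoelace formula. First the cross-terms c_i = x_i·y_{i+1} − x_{i+1}·y_i:
  18, -5, -1, 19  ⇒  2A = 31, A = 15.5.
Then Σ (y_i + y_{i+1})·c_i = 214, so ȳ = 214 / (6·15.5) = 214/93.

214/93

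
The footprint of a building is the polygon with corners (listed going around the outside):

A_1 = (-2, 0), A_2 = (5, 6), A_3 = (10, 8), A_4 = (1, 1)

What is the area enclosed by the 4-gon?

14

A_1→A_2: (-2)(6) − (5)(0) = -12
A_2→A_3: (5)(8) − (10)(6) = -20
A_3→A_4: (10)(1) − (1)(8) = 2
A_4→A_1: (1)(0) − (-2)(1) = 2
Σ = -28
Area = |Σ|/2 = 14.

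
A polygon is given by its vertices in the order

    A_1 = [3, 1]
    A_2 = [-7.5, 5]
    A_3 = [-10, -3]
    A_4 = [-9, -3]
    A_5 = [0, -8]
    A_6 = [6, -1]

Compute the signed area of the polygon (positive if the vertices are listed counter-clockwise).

Σ = (22.5) + (72.5) + (3) + (72) + (48) + (9) = 227
Signed area = Σ/2 = 113.5 (positive ⇒ counter-clockwise traversal).

113.5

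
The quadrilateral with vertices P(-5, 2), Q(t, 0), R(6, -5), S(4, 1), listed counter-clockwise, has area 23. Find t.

-1

The doubled signed area Σ (x_i y_{i+1} − x_{i+1} y_i) is linear in t.
With t=0 it equals 39; the coefficient of t is -7 (from the two edges through Q).
So -7·t + 39 = 2·23 = 46 ⇒ t = -1.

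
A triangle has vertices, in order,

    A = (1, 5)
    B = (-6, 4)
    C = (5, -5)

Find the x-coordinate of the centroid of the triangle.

0

Apply Gauss's area formula. First the cross-terms c_i = x_i·y_{i+1} − x_{i+1}·y_i:
  34, 10, 30  ⇒  2A = 74, A = 37.
Then Σ (x_i + x_{i+1})·c_i = 0, so x̄ = 0 / (6·37) = 0.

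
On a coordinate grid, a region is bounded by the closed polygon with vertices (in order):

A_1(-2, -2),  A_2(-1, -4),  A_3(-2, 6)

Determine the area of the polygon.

4

Apply Gauss's area formula: 2A = Σ (x_i·y_{i+1} − x_{i+1}·y_i), indices taken mod 3.
Σ = (6) + (-14) + (16) = 8
Area = |Σ|/2 = 4.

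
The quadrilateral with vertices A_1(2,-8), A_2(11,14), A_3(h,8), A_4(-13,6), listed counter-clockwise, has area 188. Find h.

Write out the shoelace sum; only the two edges meeting at A_3 involve h:
2·Area = [(11·8 − h·14) + (h·6 − (-13)·8)] + 208
       = -8·h + 400 = 376
⇒ h = 3.

3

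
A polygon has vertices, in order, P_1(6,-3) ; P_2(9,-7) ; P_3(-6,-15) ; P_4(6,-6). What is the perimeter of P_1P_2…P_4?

|P_1P_2| = √((3)² + (-4)²) = √25 = 5
|P_2P_3| = √((-15)² + (-8)²) = √289 = 17
|P_3P_4| = √((12)² + (9)²) = √225 = 15
|P_4P_1| = √((0)² + (3)²) = √9 = 3
Perimeter = 5 + 17 + 15 + 3 = 40.

40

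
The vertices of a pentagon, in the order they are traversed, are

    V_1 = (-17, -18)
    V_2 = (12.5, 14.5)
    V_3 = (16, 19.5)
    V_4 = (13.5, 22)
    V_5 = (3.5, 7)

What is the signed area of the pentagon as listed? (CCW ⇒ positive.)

76.25

Σ = (-21.5) + (11.75) + (88.75) + (17.5) + (56) = 152.5
Signed area = Σ/2 = 76.25 (positive ⇒ counter-clockwise traversal).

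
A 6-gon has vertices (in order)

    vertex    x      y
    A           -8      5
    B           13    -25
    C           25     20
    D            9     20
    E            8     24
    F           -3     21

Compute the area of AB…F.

Apply the shoelace formula: 2A = Σ (x_i·y_{i+1} − x_{i+1}·y_i), indices taken mod 6.
Cross-terms: 135, 885, 320, 56, 240, 153  ⇒  Σ = 1789
Area = |Σ|/2 = 894.5.

894.5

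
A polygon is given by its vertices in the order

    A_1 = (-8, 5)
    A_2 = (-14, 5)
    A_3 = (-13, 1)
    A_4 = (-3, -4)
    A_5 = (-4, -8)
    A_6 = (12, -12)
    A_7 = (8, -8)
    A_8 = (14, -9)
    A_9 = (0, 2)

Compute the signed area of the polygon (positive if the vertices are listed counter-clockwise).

186

Apply Gauss's area formula: 2A = Σ (x_i·y_{i+1} − x_{i+1}·y_i), indices taken mod 9.
Cross-terms: 30, 51, 55, 8, 144, 0, 40, 28, 16  ⇒  Σ = 372
Signed area = Σ/2 = 186 (positive ⇒ counter-clockwise traversal).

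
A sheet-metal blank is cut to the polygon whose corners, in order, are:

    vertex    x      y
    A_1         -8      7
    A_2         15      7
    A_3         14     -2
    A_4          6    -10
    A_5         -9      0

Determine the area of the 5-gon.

285

Apply Gauss's area formula: 2A = Σ (x_i·y_{i+1} − x_{i+1}·y_i), indices taken mod 5.
Σ = (-161) + (-128) + (-128) + (-90) + (-63) = -570
Area = |Σ|/2 = 285.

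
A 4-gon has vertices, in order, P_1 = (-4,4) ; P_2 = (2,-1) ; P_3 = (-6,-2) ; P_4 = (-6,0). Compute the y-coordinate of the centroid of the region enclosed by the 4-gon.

0.36

Apply Gauss's area formula. First the cross-terms c_i = x_i·y_{i+1} − x_{i+1}·y_i:
  -4, -10, -12, -24  ⇒  2A = -50, A = -25.
Then Σ (y_i + y_{i+1})·c_i = -54, so ȳ = -54 / (6·(-25)) = 0.36.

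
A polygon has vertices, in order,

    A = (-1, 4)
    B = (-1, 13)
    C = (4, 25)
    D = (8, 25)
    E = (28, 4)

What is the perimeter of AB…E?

|AB| = √((0)² + (9)²) = √81 = 9
|BC| = √((5)² + (12)²) = √169 = 13
|CD| = √((4)² + (0)²) = √16 = 4
|DE| = √((20)² + (-21)²) = √841 = 29
|EA| = √((-29)² + (0)²) = √841 = 29
Perimeter = 9 + 13 + 4 + 29 + 29 = 84.

84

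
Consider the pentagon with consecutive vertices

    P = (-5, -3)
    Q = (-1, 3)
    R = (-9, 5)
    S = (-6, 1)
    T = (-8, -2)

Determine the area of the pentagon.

29.5

Apply the shoelace (surveyor's) formula: 2A = Σ (x_i·y_{i+1} − x_{i+1}·y_i), indices taken mod 5.
Cross-terms: -18, 22, 21, 20, 14  ⇒  Σ = 59
Area = |Σ|/2 = 29.5.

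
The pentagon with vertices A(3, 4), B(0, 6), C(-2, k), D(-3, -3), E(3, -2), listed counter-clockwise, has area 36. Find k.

Write out the shoelace sum; only the two edges meeting at C involve k:
2·Area = [(0·k − (-2)·6) + ((-2)·(-3) − (-3)·k)] + 51
       = 3·k + 69 = 72
⇒ k = 1.

1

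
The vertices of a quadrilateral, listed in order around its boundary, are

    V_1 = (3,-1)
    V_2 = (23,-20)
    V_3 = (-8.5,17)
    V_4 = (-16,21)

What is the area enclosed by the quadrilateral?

115.25

Apply the shoelace (surveyor's) formula: 2A = Σ (x_i·y_{i+1} − x_{i+1}·y_i), indices taken mod 4.
V_1→V_2: (3)(-20) − (23)(-1) = -37
V_2→V_3: (23)(17) − (-8.5)(-20) = 221
V_3→V_4: (-8.5)(21) − (-16)(17) = 93.5
V_4→V_1: (-16)(-1) − (3)(21) = -47
Σ = 230.5
Area = |Σ|/2 = 115.25.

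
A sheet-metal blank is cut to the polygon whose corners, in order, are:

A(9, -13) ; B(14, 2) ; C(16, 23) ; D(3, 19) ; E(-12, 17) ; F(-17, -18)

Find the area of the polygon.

A→B: (9)(2) − (14)(-13) = 200
B→C: (14)(23) − (16)(2) = 290
C→D: (16)(19) − (3)(23) = 235
D→E: (3)(17) − (-12)(19) = 279
E→F: (-12)(-18) − (-17)(17) = 505
F→A: (-17)(-13) − (9)(-18) = 383
Σ = 1892
Area = |Σ|/2 = 946.

946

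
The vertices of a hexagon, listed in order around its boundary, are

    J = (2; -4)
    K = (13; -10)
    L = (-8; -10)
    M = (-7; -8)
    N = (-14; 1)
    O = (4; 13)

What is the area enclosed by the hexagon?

265.5

Apply the shoelace formula: 2A = Σ (x_i·y_{i+1} − x_{i+1}·y_i), indices taken mod 6.
Σ = (32) + (-210) + (-6) + (-119) + (-186) + (-42) = -531
Area = |Σ|/2 = 265.5.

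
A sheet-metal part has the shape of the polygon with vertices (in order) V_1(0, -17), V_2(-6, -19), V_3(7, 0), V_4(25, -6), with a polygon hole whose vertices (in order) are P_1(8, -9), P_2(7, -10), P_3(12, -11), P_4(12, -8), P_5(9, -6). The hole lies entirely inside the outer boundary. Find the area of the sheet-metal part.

Outer boundary:
Apply Gauss's area formula: 2A = Σ (x_i·y_{i+1} − x_{i+1}·y_i), indices taken mod 4.
V_1→V_2: (0)(-19) − (-6)(-17) = -102
V_2→V_3: (-6)(0) − (7)(-19) = 133
V_3→V_4: (7)(-6) − (25)(0) = -42
V_4→V_1: (25)(-17) − (0)(-6) = -425
Σ = -436
Area = |Σ|/2 = 218.
Hole:
Apply the shoelace (surveyor's) formula: 2A = Σ (x_i·y_{i+1} − x_{i+1}·y_i), indices taken mod 5.
Cross-terms: -17, 43, 36, 0, -33  ⇒  Σ = 29
Area = |Σ|/2 = 14.5.
Net area = 218 − 14.5 = 203.5.

203.5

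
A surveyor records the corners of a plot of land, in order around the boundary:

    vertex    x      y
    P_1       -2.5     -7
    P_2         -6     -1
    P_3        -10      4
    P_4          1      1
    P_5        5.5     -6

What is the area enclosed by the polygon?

76.25

Apply the shoelace (surveyor's) formula: 2A = Σ (x_i·y_{i+1} − x_{i+1}·y_i), indices taken mod 5.
P_1→P_2: (-2.5)(-1) − (-6)(-7) = -39.5
P_2→P_3: (-6)(4) − (-10)(-1) = -34
P_3→P_4: (-10)(1) − (1)(4) = -14
P_4→P_5: (1)(-6) − (5.5)(1) = -11.5
P_5→P_1: (5.5)(-7) − (-2.5)(-6) = -53.5
Σ = -152.5
Area = |Σ|/2 = 76.25.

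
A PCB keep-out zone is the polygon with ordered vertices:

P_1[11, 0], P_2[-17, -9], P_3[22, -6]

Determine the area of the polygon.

Apply Gauss's area formula: 2A = Σ (x_i·y_{i+1} − x_{i+1}·y_i), indices taken mod 3.
P_1→P_2: (11)(-9) − (-17)(0) = -99
P_2→P_3: (-17)(-6) − (22)(-9) = 300
P_3→P_1: (22)(0) − (11)(-6) = 66
Σ = 267
Area = |Σ|/2 = 133.5.

133.5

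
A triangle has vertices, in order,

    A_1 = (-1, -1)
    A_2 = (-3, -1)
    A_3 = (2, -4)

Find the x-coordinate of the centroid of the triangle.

Apply the shoelace (surveyor's) formula. First the cross-terms c_i = x_i·y_{i+1} − x_{i+1}·y_i:
  -2, 14, -6  ⇒  2A = 6, A = 3.
Then Σ (x_i + x_{i+1})·c_i = -12, so x̄ = -12 / (6·3) = -2/3.

-2/3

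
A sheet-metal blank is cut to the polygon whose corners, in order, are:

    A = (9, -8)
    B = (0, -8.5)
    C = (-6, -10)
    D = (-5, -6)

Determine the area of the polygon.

Cross-terms: -76.5, -51, -14, 94  ⇒  Σ = -47.5
Area = |Σ|/2 = 23.75.

23.75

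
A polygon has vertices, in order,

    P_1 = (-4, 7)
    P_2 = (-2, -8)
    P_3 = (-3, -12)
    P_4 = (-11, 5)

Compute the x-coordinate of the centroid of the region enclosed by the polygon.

Apply the shoelace (surveyor's) formula. First the cross-terms c_i = x_i·y_{i+1} − x_{i+1}·y_i:
  46, 0, -147, -57  ⇒  2A = -158, A = -79.
Then Σ (x_i + x_{i+1})·c_i = 2637, so x̄ = 2637 / (6·(-79)) = -879/158.

-879/158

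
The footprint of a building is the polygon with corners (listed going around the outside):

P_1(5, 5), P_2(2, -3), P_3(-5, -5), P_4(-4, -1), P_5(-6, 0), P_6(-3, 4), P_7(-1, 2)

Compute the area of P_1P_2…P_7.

56

Apply Gauss's area formula: 2A = Σ (x_i·y_{i+1} − x_{i+1}·y_i), indices taken mod 7.
Σ = (-25) + (-25) + (-15) + (-6) + (-24) + (-2) + (-15) = -112
Area = |Σ|/2 = 56.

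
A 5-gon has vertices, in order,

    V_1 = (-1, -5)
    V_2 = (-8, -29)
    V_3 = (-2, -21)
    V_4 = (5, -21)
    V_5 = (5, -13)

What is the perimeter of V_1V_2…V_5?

60

|V_1V_2| = √((-7)² + (-24)²) = √625 = 25
|V_2V_3| = √((6)² + (8)²) = √100 = 10
|V_3V_4| = √((7)² + (0)²) = √49 = 7
|V_4V_5| = √((0)² + (8)²) = √64 = 8
|V_5V_1| = √((-6)² + (8)²) = √100 = 10
Perimeter = 25 + 10 + 7 + 8 + 10 = 60.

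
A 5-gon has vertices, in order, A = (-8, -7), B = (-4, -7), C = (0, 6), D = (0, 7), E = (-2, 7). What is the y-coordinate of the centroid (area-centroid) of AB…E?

-43/66

Apply Gauss's area formula. First the cross-terms c_i = x_i·y_{i+1} − x_{i+1}·y_i:
  28, -24, 0, 14, 70  ⇒  2A = 88, A = 44.
Then Σ (y_i + y_{i+1})·c_i = -172, so ȳ = -172 / (6·44) = -43/66.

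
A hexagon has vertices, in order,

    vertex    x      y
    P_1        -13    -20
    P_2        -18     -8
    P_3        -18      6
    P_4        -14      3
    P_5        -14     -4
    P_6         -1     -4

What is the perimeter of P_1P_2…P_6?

|P_1P_2| = √((-5)² + (12)²) = √169 = 13
|P_2P_3| = √((0)² + (14)²) = √196 = 14
|P_3P_4| = √((4)² + (-3)²) = √25 = 5
|P_4P_5| = √((0)² + (-7)²) = √49 = 7
|P_5P_6| = √((13)² + (0)²) = √169 = 13
|P_6P_1| = √((-12)² + (-16)²) = √400 = 20
Perimeter = 13 + 14 + 5 + 7 + 13 + 20 = 72.

72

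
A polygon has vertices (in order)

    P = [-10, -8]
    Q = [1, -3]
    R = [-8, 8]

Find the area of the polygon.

83

Apply the surveyor's formula: 2A = Σ (x_i·y_{i+1} − x_{i+1}·y_i), indices taken mod 3.
Cross-terms: 38, -16, 144  ⇒  Σ = 166
Area = |Σ|/2 = 83.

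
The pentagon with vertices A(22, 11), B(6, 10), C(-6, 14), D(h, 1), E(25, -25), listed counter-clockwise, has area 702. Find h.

Write out the shoelace sum; only the two edges meeting at D involve h:
2·Area = [((-6)·1 − h·14) + (h·(-25) − 25·1)] + 1123
       = -39·h + 1092 = 1404
⇒ h = -8.

-8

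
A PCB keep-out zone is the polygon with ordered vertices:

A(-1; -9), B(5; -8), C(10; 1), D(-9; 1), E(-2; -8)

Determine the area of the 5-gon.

120.5

Apply the shoelace formula: 2A = Σ (x_i·y_{i+1} − x_{i+1}·y_i), indices taken mod 5.
A→B: (-1)(-8) − (5)(-9) = 53
B→C: (5)(1) − (10)(-8) = 85
C→D: (10)(1) − (-9)(1) = 19
D→E: (-9)(-8) − (-2)(1) = 74
E→A: (-2)(-9) − (-1)(-8) = 10
Σ = 241
Area = |Σ|/2 = 120.5.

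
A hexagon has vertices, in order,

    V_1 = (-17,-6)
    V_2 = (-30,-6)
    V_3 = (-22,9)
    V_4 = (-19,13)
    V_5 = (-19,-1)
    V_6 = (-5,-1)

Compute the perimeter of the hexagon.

76

|V_1V_2| = √((-13)² + (0)²) = √169 = 13
|V_2V_3| = √((8)² + (15)²) = √289 = 17
|V_3V_4| = √((3)² + (4)²) = √25 = 5
|V_4V_5| = √((0)² + (-14)²) = √196 = 14
|V_5V_6| = √((14)² + (0)²) = √196 = 14
|V_6V_1| = √((-12)² + (-5)²) = √169 = 13
Perimeter = 13 + 17 + 5 + 14 + 14 + 13 = 76.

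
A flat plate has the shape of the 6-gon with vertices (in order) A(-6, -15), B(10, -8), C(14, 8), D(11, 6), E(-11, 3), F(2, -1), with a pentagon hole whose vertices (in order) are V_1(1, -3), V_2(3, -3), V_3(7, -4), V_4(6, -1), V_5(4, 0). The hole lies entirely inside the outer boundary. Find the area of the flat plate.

215

Outer boundary:
Σ = (198) + (192) + (-4) + (99) + (5) + (-36) = 454
Area = |Σ|/2 = 227.
Hole:
Apply Gauss's area formula: 2A = Σ (x_i·y_{i+1} − x_{i+1}·y_i), indices taken mod 5.
Σ = (6) + (9) + (17) + (4) + (-12) = 24
Area = |Σ|/2 = 12.
Net area = 227 − 12 = 215.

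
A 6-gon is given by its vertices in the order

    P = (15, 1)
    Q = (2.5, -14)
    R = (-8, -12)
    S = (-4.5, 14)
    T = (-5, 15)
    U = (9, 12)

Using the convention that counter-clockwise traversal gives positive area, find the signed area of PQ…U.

Apply the shoelace (surveyor's) formula: 2A = Σ (x_i·y_{i+1} − x_{i+1}·y_i), indices taken mod 6.
Σ = (-212.5) + (-142) + (-166) + (2.5) + (-195) + (-171) = -884
Signed area = Σ/2 = -442 (negative ⇒ clockwise traversal).

-442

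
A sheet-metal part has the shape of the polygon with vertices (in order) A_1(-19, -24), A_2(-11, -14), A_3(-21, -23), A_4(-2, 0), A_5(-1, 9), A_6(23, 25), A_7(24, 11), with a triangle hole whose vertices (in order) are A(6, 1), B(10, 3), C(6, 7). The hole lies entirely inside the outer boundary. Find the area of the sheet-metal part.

Outer boundary:
Apply the shoelace formula: 2A = Σ (x_i·y_{i+1} − x_{i+1}·y_i), indices taken mod 7.
Cross-terms: 2, -41, -46, -18, -232, -347, -367  ⇒  Σ = -1049
Area = |Σ|/2 = 524.5.
Hole:
Σ = (8) + (52) + (-36) = 24
Area = |Σ|/2 = 12.
Net area = 524.5 − 12 = 512.5.

512.5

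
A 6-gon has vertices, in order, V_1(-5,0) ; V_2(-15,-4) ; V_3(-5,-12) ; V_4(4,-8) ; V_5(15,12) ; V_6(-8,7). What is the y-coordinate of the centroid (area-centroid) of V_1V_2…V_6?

1/6

Apply the shoelace formula. First the cross-terms c_i = x_i·y_{i+1} − x_{i+1}·y_i:
  20, 160, 88, 168, 201, 35  ⇒  2A = 672, A = 336.
Then Σ (y_i + y_{i+1})·c_i = 336, so ȳ = 336 / (6·336) = 1/6.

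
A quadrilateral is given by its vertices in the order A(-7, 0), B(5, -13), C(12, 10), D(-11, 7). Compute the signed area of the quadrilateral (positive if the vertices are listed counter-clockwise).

Σ = (91) + (206) + (194) + (49) = 540
Signed area = Σ/2 = 270 (positive ⇒ counter-clockwise traversal).

270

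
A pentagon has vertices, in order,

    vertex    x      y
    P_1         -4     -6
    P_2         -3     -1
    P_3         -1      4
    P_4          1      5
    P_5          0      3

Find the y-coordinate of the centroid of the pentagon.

Apply the shoelace formula. First the cross-terms c_i = x_i·y_{i+1} − x_{i+1}·y_i:
  -14, -13, -9, 3, 12  ⇒  2A = -21, A = -10.5.
Then Σ (y_i + y_{i+1})·c_i = -34, so ȳ = -34 / (6·(-10.5)) = 34/63.

34/63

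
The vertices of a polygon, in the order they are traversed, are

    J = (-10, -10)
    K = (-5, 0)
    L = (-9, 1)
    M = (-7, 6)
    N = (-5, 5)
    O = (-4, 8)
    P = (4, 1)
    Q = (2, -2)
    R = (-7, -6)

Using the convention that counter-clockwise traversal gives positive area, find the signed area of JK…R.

Cross-terms: -50, -5, -47, -5, -20, -36, -10, -26, 10  ⇒  Σ = -189
Signed area = Σ/2 = -94.5 (negative ⇒ clockwise traversal).

-94.5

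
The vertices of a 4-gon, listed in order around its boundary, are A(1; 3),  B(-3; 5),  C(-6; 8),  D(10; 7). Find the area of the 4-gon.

Apply the surveyor's formula: 2A = Σ (x_i·y_{i+1} − x_{i+1}·y_i), indices taken mod 4.
Σ = (14) + (6) + (-122) + (23) = -79
Area = |Σ|/2 = 39.5.

39.5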